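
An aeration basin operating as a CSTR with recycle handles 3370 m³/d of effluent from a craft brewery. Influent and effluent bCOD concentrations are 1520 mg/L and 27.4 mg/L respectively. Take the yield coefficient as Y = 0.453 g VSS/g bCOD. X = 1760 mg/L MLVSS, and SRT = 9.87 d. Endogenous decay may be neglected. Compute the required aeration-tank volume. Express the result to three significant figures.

Biomass mass balance (decay neglected): V·X = Y·Q·(S₀ − S)·θ_c, so V = 0.453 × 3370 × (1520 − 27.4) × 9.87 / 1760 = 12778 m³.

V ≈ 12800 m³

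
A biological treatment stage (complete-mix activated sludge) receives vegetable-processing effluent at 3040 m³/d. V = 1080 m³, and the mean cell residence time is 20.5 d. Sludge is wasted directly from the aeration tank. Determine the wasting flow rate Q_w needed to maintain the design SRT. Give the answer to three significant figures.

Q_w ≈ 52.7 m³/d

Wasting from the aeration tank: Q_w = V / θ_c = 1080 / 20.5 = 52.68 m³/d.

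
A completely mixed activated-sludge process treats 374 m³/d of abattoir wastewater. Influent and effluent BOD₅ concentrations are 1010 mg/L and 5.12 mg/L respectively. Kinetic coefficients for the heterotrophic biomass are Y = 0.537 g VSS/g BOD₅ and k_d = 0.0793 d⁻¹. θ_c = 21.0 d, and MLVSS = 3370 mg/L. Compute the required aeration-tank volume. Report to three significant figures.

V ≈ 472 m³

Steady-state biomass mass balance: V·X·(1 + k_d·θ_c) = Y·Q·(S₀ − S)·θ_c, so V = 0.537 × 374 × (1010 − 5.12) × 21.0 / [3370 × (1 + 0.0793 × 21.0)] = 4.24×10^6 / 8982 = 471.8 m³.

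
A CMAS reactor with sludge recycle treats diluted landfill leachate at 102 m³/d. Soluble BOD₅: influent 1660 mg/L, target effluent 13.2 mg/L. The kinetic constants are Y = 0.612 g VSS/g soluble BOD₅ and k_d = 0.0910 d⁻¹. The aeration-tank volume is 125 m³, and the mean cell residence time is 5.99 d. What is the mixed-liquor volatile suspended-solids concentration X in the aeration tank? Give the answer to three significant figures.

From V·X·(1 + k_d·θ_c) = Y·Q·(S₀ − S)·θ_c: X = 0.612 × 102 × (1660 − 13.2) × 5.99 / [125 × (1 + 0.0910 × 5.99)] = 3188 mg/L.

X ≈ 3190 mg/L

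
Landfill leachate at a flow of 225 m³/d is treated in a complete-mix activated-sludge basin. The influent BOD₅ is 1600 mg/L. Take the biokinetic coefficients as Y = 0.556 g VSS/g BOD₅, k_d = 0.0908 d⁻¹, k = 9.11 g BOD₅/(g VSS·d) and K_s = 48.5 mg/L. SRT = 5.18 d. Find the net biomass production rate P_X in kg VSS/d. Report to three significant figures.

From the Monod/SRT balance for a CMAS, S = K_s·(1+k_d θ_c)/[θ_c·(Y k − k_d) − 1] = 48.5 × (1 + 0.0908 × 5.18) / [5.18 × (0.556 × 9.11 − 0.0908) − 1] = 71.31 / 24.77 = 2.879 mg/L.
The observed yield is Y_obs = Y/(1 + k_d·θ_c) = 0.556 / (1 + 0.0908 × 5.18) = 0.556 / 1.470 = 0.3781 g VSS per g BOD₅ removed.
Mass of BOD₅ removed per day: Q(S₀ − S) = 225 × 1597 g/m³ = 359.4 kg/d.
P_X = Y_obs · Q(S₀ − S) = 0.3781 × 359.4 = 135.9 kg VSS/d.

P_X ≈ 136 kg VSS/d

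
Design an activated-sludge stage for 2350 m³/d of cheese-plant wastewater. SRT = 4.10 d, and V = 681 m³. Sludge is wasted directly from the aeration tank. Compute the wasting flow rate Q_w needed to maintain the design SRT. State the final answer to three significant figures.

For wasting at MLVSS concentration, Q_w = V/θ_c = 681.0/4.10 = 166.1 m³/d.

Q_w ≈ 166 m³/d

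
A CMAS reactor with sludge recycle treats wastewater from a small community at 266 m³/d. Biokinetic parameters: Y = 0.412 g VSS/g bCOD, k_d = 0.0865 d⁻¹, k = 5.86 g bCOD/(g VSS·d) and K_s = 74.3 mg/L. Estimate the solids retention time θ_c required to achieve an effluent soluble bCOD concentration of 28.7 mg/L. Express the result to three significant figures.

θ_c ≈ 1.71 d

From 1/θ_c = Y·k·S/(K_s + S) − k_d: Y·k·S/(K_s+S) = 0.412 × 5.86 × 28.7 / (74.3 + 28.7) = 0.6727 d⁻¹.
Then 1/θ_c = μ − k_d = 0.6727 − 0.0865 = 0.5862 d⁻¹, giving θ_c = 1.706 d.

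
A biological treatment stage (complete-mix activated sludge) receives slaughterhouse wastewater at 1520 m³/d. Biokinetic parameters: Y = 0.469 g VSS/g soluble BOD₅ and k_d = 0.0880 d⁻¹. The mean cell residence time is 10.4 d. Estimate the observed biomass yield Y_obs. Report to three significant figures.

Y_obs = Y / (1 + k_d θ_c) = 0.469 / (1 + 0.0880 × 10.4) = 0.469 / 1.915 = 0.2449.

Y_obs ≈ 0.245 g VSS/g soluble BOD₅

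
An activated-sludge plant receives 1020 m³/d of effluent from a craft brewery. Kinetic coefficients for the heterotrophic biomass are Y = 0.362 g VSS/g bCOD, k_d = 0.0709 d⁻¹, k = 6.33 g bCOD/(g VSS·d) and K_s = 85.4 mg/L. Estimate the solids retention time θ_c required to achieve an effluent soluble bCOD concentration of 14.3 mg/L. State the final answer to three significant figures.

θ_c ≈ 3.88 d

At the target effluent, Y k S/(K_s+S) = 0.362×6.33×14.3/99.70 = 0.3287 d⁻¹.
Then 1/θ_c = μ − k_d = 0.3287 − 0.0709 = 0.2578 d⁻¹, giving θ_c = 3.880 d.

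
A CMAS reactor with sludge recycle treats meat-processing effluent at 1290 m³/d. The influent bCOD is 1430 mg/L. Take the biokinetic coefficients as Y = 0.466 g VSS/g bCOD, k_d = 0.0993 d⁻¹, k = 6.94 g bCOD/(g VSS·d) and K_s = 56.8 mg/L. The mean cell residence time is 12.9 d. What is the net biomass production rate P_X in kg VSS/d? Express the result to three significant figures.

From the Monod/SRT balance for a CMAS, S = K_s·(1+k_d θ_c)/[θ_c·(Y k − k_d) − 1] = 56.8 × (1 + 0.0993 × 12.9) / [12.9 × (0.466 × 6.94 − 0.0993) − 1] = 129.6 / 39.44 = 3.285 mg/L.
The observed yield is Y_obs = Y/(1 + k_d·θ_c) = 0.466 / (1 + 0.0993 × 12.9) = 0.466 / 2.281 = 0.2043 g VSS per g bCOD removed.
ΔS = 1430 − 3.29 = 1427 mg/L, so the substrate removal rate is 1290 × 1427/1000 = 1840 kg bCOD/d.
Biomass produced: P_X = Y_obs·Q·ΔS = 0.2043 × 1840 ≈ 376.0 kg VSS/d.

P_X ≈ 376 kg VSS/d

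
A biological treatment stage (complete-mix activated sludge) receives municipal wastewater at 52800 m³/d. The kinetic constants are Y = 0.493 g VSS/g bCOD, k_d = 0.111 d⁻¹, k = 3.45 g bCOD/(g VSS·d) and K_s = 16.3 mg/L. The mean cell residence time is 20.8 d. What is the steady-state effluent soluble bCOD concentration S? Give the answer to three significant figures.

S ≈ 1.68 mg/L

Effluent substrate depends only on kinetics and SRT: S = K_s(1 + k_d θ_c) / [θ_c(Yk − k_d) − 1] = 16.3 × (1 + 0.111 × 20.8) / [20.8 × (0.493 × 3.45 − 0.111) − 1] = 53.93 / 32.07 = 1.682 mg/L.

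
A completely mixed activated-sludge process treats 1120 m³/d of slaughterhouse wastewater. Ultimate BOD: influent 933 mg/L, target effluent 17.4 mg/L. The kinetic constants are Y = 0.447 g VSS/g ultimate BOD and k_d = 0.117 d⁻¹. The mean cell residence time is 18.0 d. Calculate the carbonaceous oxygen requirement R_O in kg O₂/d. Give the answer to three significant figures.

R_O ≈ 816 kg O₂/d

Observed yield with endogenous decay: Y_obs = Y / (1 + k_d·θ_c) = 0.447 / (1 + 0.117 × 18.0) = 0.447 / 3.106 = 0.1439 g VSS/g ultimate BOD.
Substrate removed = Q·(S₀ − S) = 1120 m³/d × (933 − 17.4) g/m³ = 1.03×10^6 g/d = 1025 kg/d.
P_X = Y_obs·Q·(S₀ − S) = 0.1439 × 1025 = 147.6 kg VSS/d.
Carbonaceous O₂ demand = substrate oxidised − cell-mass equivalent = 1025 − 1.42 × 147.6 = 815.9 kg O₂/d.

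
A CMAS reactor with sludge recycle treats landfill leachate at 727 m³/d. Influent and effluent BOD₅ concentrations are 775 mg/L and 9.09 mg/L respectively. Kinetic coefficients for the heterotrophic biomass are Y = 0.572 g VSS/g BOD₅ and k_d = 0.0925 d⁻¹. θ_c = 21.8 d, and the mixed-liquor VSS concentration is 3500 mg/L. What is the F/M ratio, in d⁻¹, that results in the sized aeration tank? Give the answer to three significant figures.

F/M ≈ 0.245 d⁻¹

From the SRT design equation V = Y Q (S₀−S) θ_c / [X (1 + k_d θ_c)] = 0.572 × 727 × (775 − 9.09) × 21.8 / [3500 × (1 + 0.0925 × 21.8)] = 6.94×10^6 / 10558 = 657.6 m³.
F/M = Q·S₀ / (V·X) = 727 × 775 / (657.6 × 3500) = 0.2448 g BOD₅·(g VSS·d)⁻¹.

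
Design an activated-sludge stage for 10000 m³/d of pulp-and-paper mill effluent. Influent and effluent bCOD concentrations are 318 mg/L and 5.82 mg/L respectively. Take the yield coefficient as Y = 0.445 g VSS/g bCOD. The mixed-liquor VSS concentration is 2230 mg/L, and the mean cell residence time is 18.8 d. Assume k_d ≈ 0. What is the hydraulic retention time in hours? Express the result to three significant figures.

τ ≈ 28.1 h

With k_d = 0 the design equation reduces to V = Y Q (S₀−S) θ_c / X = 0.445 × 10000 × (318 − 5.82) × 18.8 / 2230 = 11712 m³.
HRT = V/Q = 11712 m³ / 10000 m³·d⁻¹ = 1.171 d × 24 = 28.11 h.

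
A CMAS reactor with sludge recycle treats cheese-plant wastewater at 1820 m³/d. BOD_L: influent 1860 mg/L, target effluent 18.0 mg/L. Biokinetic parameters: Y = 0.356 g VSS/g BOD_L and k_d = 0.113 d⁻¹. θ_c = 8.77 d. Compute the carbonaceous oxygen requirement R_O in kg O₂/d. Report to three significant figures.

Y_obs = Y / (1 + k_d θ_c) = 0.356 / (1 + 0.113 × 8.77) = 0.356 / 1.991 = 0.1788.
ΔS = 1860 − 18.0 = 1842 mg/L, so the substrate removal rate is 1820 × 1842/1000 = 3352 kg BOD_L/d.
P_X = Y_obs·Q·(S₀ − S) = 0.1788 × 3352 = 599.4 kg VSS/d.
Carbonaceous O₂ demand = substrate oxidised − cell-mass equivalent = 3352 − 1.42 × 599.4 = 2501 kg O₂/d.

R_O ≈ 2500 kg O₂/d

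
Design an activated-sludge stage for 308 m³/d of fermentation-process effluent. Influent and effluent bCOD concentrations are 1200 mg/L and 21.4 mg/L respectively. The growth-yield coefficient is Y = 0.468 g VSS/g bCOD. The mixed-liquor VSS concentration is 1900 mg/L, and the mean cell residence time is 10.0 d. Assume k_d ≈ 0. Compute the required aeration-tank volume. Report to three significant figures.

With k_d = 0 the design equation reduces to V = Y Q (S₀−S) θ_c / X = 0.468 × 308 × (1200 − 21.4) × 10.0 / 1900 = 894.1 m³.

V ≈ 894 m³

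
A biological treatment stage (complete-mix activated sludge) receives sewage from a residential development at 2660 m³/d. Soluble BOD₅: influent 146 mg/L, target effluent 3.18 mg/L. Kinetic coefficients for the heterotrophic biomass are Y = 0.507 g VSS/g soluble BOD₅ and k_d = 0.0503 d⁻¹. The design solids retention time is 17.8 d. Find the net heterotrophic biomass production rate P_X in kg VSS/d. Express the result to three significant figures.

Correct the yield for decay: Y_obs = Y/(1 + k_d θ_c) = 0.507 / (1 + 0.0503 × 17.8) = 0.507 / 1.895 = 0.2675.
Substrate removed = Q·(S₀ − S) = 2660 m³/d × (146 − 3.18) g/m³ = 3.8×10^5 g/d = 379.9 kg/d.
Net biomass production P_X = Y_obs × Q·(S₀ − S) = 0.2675 × 379.9 = 101.6 kg VSS/d.

P_X ≈ 102 kg VSS/d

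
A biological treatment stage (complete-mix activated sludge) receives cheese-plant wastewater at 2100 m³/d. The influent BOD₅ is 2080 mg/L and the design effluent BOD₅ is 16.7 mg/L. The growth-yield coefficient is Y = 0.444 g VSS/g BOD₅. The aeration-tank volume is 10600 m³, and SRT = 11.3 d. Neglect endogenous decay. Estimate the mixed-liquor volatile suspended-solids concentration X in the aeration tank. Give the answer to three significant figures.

Without decay, X = Y Q (S₀−S) θ_c / V = 0.444 × 2100 × (2080 − 16.7) × 11.3 / 10600 = 2051 mg/L.

X ≈ 2050 mg/L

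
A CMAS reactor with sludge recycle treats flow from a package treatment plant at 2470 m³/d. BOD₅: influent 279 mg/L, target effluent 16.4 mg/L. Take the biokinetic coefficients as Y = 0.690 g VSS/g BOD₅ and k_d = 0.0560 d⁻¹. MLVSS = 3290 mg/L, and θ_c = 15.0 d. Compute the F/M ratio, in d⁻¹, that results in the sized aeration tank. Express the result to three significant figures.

Steady-state biomass mass balance: V·X·(1 + k_d·θ_c) = Y·Q·(S₀ − S)·θ_c, so V = 0.690 × 2470 × (279 − 16.4) × 15.0 / [3290 × (1 + 0.0560 × 15.0)] = 6.71×10^6 / 6054 = 1109 m³.
Food-to-microorganism ratio F/M = Q S₀ / (V X) = 2470 × 279 / (1109 × 3290) = 0.1889 d⁻¹.

F/M ≈ 0.189 d⁻¹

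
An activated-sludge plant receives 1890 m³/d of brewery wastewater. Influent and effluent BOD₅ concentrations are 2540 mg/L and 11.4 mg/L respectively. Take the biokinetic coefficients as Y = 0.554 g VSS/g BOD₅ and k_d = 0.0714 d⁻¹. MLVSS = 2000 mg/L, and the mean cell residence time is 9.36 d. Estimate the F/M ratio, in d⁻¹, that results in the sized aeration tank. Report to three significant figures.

F/M ≈ 0.323 d⁻¹

Rearranging the biomass balance for a CMAS with decay, V = Y·Q·ΔS·θ_c / [X·(1+k_d θ_c)] = 0.554 × 1890 × (2540 − 11.4) × 9.36 / [2000 × (1 + 0.0714 × 9.36)] = 2.48×10^7 / 3337 = 7427 m³.
F/M = Q·S₀ / (V·X) = 1890 × 2540 / (7427 × 2000) = 0.3232 g BOD₅·(g VSS·d)⁻¹.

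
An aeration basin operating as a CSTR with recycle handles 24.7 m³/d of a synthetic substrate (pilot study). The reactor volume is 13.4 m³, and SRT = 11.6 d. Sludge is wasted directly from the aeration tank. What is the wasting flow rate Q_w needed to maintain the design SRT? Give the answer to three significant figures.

Wasting from the aeration tank: Q_w = V / θ_c = 13.40 / 11.6 = 1.155 m³/d.

Q_w ≈ 1.16 m³/d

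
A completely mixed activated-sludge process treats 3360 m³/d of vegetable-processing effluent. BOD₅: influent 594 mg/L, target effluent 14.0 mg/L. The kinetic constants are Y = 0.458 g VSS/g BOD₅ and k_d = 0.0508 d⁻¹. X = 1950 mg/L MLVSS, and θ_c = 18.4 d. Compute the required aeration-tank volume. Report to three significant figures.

V ≈ 4350 m³

Steady-state biomass mass balance: V·X·(1 + k_d·θ_c) = Y·Q·(S₀ − S)·θ_c, so V = 0.458 × 3360 × (594 − 14.0) × 18.4 / [1950 × (1 + 0.0508 × 18.4)] = 1.64×10^7 / 3773 = 4353 m³.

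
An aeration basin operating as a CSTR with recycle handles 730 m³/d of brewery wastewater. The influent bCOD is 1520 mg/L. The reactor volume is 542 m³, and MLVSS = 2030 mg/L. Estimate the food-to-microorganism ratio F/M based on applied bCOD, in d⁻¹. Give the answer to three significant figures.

F/M = Q·S₀ / (V·X) = 730 × 1520 / (542.0 × 2030) = 1.008 g bCOD·(g VSS·d)⁻¹.

F/M ≈ 1.01 d⁻¹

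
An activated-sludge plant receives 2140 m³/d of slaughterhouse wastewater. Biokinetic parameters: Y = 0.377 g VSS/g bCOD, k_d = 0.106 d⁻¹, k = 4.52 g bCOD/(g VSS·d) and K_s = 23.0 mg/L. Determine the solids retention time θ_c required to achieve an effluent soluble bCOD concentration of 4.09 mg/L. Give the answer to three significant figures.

θ_c ≈ 6.61 d

At the target effluent, Y k S/(K_s+S) = 0.377×4.52×4.09/27.09 = 0.2573 d⁻¹.
Then 1/θ_c = μ − k_d = 0.2573 − 0.106 = 0.1513 d⁻¹, giving θ_c = 6.611 d.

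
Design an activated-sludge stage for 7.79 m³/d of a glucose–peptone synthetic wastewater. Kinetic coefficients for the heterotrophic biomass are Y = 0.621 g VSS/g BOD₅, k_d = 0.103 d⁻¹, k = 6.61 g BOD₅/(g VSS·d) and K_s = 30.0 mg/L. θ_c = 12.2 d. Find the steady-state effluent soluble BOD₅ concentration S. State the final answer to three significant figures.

Effluent substrate depends only on kinetics and SRT: S = K_s(1 + k_d θ_c) / [θ_c(Yk − k_d) − 1] = 30.0 × (1 + 0.103 × 12.2) / [12.2 × (0.621 × 6.61 − 0.103) − 1] = 67.70 / 47.82 = 1.416 mg/L.

S ≈ 1.42 mg/L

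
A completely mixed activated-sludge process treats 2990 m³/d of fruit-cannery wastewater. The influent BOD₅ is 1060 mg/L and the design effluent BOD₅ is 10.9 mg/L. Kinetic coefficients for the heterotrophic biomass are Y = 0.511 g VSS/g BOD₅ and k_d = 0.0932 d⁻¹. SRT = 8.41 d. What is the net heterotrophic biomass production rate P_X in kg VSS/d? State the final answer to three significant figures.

Correct the yield for decay: Y_obs = Y/(1 + k_d θ_c) = 0.511 / (1 + 0.0932 × 8.41) = 0.511 / 1.784 = 0.2865.
Mass of BOD₅ removed per day: Q(S₀ − S) = 2990 × 1049 g/m³ = 3137 kg/d.
So the net sludge growth is P_X = 0.2865 × 3137 = 898.6 kg VSS/d.

P_X ≈ 899 kg VSS/d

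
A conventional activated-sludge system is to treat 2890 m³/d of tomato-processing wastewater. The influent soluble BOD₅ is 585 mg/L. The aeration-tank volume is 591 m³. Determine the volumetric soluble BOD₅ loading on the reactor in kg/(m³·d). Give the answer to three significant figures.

Volumetric loading L_v = Q·S₀ / V = 2890 × 585 g/m³ / 591.0 m³ = 2861 g/(m³·d) = 2.861 kg soluble BOD₅/(m³·d).

L_v ≈ 2.86 kg soluble BOD₅/(m³·d)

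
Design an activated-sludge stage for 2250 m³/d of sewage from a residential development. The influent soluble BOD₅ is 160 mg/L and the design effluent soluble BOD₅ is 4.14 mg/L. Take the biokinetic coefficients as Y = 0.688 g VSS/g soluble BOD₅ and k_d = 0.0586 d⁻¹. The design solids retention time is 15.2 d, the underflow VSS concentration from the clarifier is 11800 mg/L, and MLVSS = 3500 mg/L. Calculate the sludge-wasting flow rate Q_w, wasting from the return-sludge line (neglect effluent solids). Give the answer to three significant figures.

Q_w ≈ 10.8 m³/d

Rearranging the biomass balance for a CMAS with decay, V = Y·Q·ΔS·θ_c / [X·(1+k_d θ_c)] = 0.688 × 2250 × (160 − 4.14) × 15.2 / [3500 × (1 + 0.0586 × 15.2)] = 3.67×10^6 / 6618 = 554.2 m³.
Q_w = (V·X)/(θ_c X_r) = 554.2 × 3500 / (15.2 × 11800) = 10.81 m³/d.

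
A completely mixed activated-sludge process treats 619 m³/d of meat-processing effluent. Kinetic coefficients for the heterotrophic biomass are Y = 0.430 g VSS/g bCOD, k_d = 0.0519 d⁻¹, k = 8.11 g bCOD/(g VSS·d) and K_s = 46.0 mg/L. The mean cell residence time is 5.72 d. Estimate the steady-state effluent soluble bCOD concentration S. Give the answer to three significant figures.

Effluent substrate depends only on kinetics and SRT: S = K_s(1 + k_d θ_c) / [θ_c(Yk − k_d) − 1] = 46.0 × (1 + 0.0519 × 5.72) / [5.72 × (0.430 × 8.11 − 0.0519) − 1] = 59.66 / 18.65 = 3.199 mg/L.

S ≈ 3.20 mg/L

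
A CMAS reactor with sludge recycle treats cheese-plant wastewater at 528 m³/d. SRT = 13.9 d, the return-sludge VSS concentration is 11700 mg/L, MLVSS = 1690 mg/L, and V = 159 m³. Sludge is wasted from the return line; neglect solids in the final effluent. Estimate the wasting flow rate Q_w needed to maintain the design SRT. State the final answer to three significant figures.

Wasting from the return line (neglecting effluent solids): Q_w = V·X / (θ_c·X_r) = 159.0 × 1690 / (13.9 × 11700) = 1.652 m³/d.

Q_w ≈ 1.65 m³/d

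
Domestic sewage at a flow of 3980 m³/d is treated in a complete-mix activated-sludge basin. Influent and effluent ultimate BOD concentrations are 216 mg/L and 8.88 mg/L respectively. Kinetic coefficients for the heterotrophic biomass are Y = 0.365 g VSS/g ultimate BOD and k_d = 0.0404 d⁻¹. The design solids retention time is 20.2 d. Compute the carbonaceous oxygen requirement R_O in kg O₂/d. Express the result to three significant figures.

R_O ≈ 589 kg O₂/d

Correct the yield for decay: Y_obs = Y/(1 + k_d θ_c) = 0.365 / (1 + 0.0404 × 20.2) = 0.365 / 1.816 = 0.2010.
Q·(S₀ − S) = 3980 × (216 − 8.88) × 10⁻³ = 824.3 kg/d removed.
P_X = Y_obs·Q·(S₀ − S) = 0.2010 × 824.3 = 165.7 kg VSS/d.
R_O = Q·ΔS − 1.42 P_X = 824.3 − 235.3 = 589.1 kg O₂/d.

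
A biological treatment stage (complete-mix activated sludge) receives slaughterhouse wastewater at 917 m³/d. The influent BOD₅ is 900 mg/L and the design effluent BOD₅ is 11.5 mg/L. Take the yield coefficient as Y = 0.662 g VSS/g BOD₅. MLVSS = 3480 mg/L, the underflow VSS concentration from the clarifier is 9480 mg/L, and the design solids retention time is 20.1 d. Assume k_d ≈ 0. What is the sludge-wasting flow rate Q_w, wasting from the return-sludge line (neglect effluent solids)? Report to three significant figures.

Q_w ≈ 56.9 m³/d

V·X = Y·Q·ΔS·θ_c gives V = 0.662 × 917 × (900 − 11.5) × 20.1 / 3480 = 3115 m³.
Q_w = (V·X)/(θ_c X_r) = 3115 × 3480 / (20.1 × 9480) = 56.90 m³/d.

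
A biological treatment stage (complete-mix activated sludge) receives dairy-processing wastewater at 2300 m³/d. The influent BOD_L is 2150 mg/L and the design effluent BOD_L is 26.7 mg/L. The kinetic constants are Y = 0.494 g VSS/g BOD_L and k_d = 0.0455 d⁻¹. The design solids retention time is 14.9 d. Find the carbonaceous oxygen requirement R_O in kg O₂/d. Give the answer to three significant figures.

The observed yield is Y_obs = Y/(1 + k_d·θ_c) = 0.494 / (1 + 0.0455 × 14.9) = 0.494 / 1.678 = 0.2944 g VSS per g BOD_L removed.
Substrate removed = Q·(S₀ − S) = 2300 m³/d × (2150 − 26.7) g/m³ = 4.88×10^6 g/d = 4884 kg/d.
Biomass synthesised: P_X = Y_obs × 4884 = 1438 kg VSS/d.
R_O = Q·ΔS − 1.42 P_X = 4884 − 2042 = 2842 kg O₂/d.

R_O ≈ 2840 kg O₂/d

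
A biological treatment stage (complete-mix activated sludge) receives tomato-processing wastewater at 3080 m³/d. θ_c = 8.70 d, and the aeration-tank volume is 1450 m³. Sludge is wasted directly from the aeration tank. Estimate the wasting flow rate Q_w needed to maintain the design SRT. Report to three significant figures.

Q_w ≈ 167 m³/d

For wasting at MLVSS concentration, Q_w = V/θ_c = 1450/8.70 = 166.7 m³/d.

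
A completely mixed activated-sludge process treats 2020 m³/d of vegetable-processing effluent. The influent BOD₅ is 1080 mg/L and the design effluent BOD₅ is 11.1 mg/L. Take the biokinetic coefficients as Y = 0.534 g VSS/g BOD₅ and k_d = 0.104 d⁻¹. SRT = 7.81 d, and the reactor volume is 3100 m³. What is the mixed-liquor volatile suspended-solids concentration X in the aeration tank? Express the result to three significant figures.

X ≈ 1600 mg/L

From V·X·(1 + k_d·θ_c) = Y·Q·(S₀ − S)·θ_c: X = 0.534 × 2020 × (1080 − 11.1) × 7.81 / [3100 × (1 + 0.104 × 7.81)] = 1603 mg/L.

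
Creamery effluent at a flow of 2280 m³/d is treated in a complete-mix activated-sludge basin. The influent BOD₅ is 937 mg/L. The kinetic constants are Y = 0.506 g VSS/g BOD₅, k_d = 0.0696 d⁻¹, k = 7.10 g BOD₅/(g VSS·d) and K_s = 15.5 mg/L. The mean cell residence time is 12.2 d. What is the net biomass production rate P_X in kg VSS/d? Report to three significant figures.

Effluent substrate depends only on kinetics and SRT: S = K_s(1 + k_d θ_c) / [θ_c(Yk − k_d) − 1] = 15.5 × (1 + 0.0696 × 12.2) / [12.2 × (0.506 × 7.10 − 0.0696) − 1] = 28.66 / 41.98 = 0.6827 mg/L.
The observed yield is Y_obs = Y/(1 + k_d·θ_c) = 0.506 / (1 + 0.0696 × 12.2) = 0.506 / 1.849 = 0.2736 g VSS per g BOD₅ removed.
Q·(S₀ − S) = 2280 × (937 − 0.683) × 10⁻³ = 2135 kg/d removed.
Biomass produced: P_X = Y_obs·Q·ΔS = 0.2736 × 2135 ≈ 584.2 kg VSS/d.

P_X ≈ 584 kg VSS/d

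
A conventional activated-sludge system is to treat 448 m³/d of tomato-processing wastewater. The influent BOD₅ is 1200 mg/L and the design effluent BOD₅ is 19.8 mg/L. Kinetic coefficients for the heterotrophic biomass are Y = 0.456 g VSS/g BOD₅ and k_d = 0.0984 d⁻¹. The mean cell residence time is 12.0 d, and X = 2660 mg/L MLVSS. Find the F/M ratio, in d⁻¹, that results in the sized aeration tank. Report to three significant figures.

Steady-state biomass mass balance: V·X·(1 + k_d·θ_c) = Y·Q·(S₀ − S)·θ_c, so V = 0.456 × 448 × (1200 − 19.8) × 12.0 / [2660 × (1 + 0.0984 × 12.0)] = 2.89×10^6 / 5801 = 498.7 m³.
F/M = Q·S₀ / (V·X) = 448 × 1200 / (498.7 × 2660) = 0.4052 g BOD₅·(g VSS·d)⁻¹.

F/M ≈ 0.405 d⁻¹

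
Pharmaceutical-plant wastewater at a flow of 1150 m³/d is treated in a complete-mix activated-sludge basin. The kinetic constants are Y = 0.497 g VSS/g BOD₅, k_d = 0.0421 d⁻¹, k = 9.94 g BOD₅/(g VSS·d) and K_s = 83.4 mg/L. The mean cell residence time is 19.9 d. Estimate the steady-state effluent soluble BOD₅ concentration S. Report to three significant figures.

For a completely mixed reactor with recycle the Lawrence–McCarty relation gives S = K_s·(1 + k_d·θ_c) / [θ_c·(Y·k − k_d) − 1] = 83.4 × (1 + 0.0421 × 19.9) / [19.9 × (0.497 × 9.94 − 0.0421) − 1] = 153.3 / 96.47 = 1.589 mg/L.

S ≈ 1.59 mg/L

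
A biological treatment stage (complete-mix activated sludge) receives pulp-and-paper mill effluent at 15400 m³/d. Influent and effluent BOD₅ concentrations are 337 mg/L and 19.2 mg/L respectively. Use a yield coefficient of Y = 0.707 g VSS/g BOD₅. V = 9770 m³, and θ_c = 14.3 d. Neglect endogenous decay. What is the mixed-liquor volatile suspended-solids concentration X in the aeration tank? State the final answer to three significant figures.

From V·X = Y·Q·(S₀ − S)·θ_c (decay neglected): X = 0.707 × 15400 × (337 − 19.2) × 14.3 / 9770 = 5064 mg/L.

X ≈ 5060 mg/L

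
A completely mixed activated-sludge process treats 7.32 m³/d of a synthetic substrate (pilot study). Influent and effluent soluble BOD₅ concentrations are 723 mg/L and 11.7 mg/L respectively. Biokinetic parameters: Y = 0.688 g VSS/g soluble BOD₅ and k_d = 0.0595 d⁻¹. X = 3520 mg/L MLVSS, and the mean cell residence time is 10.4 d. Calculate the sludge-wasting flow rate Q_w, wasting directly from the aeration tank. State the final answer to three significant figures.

Q_w ≈ 0.629 m³/d

Steady-state biomass mass balance: V·X·(1 + k_d·θ_c) = Y·Q·(S₀ − S)·θ_c, so V = 0.688 × 7.32 × (723 − 11.7) × 10.4 / [3520 × (1 + 0.0595 × 10.4)] = 3.73×10^4 / 5698 = 6.538 m³.
With mixed-liquor wasting, θ_c = V/Q_w, so Q_w = V/θ_c = 6.538/10.4 = 0.6287 m³/d.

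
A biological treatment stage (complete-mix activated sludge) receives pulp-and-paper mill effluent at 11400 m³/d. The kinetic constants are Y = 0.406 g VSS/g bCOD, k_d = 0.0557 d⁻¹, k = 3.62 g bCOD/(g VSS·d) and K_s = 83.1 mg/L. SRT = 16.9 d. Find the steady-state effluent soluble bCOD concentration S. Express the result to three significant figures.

S ≈ 7.05 mg/L

Effluent substrate depends only on kinetics and SRT: S = K_s(1 + k_d θ_c) / [θ_c(Yk − k_d) − 1] = 83.1 × (1 + 0.0557 × 16.9) / [16.9 × (0.406 × 3.62 − 0.0557) − 1] = 161.3 / 22.90 = 7.046 mg/L.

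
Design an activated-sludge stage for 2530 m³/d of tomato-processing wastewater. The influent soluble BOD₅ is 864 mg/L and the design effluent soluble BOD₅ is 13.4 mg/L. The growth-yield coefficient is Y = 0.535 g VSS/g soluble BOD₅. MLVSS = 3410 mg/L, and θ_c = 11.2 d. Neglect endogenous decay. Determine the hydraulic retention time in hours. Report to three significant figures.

τ ≈ 35.9 h

Biomass mass balance (decay neglected): V·X = Y·Q·(S₀ − S)·θ_c, so V = 0.535 × 2530 × (864 − 13.4) × 11.2 / 3410 = 3781 m³.
τ = V/Q = 3781/2530 = 1.495 d, or 35.87 h.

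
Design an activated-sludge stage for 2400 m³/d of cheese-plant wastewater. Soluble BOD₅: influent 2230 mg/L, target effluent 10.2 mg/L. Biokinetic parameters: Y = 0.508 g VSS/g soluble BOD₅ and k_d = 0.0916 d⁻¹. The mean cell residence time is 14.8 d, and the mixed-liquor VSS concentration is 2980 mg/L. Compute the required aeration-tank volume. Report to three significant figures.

V ≈ 5710 m³

From the SRT design equation V = Y Q (S₀−S) θ_c / [X (1 + k_d θ_c)] = 0.508 × 2400 × (2230 − 10.2) × 14.8 / [2980 × (1 + 0.0916 × 14.8)] = 4.01×10^7 / 7020 = 5706 m³.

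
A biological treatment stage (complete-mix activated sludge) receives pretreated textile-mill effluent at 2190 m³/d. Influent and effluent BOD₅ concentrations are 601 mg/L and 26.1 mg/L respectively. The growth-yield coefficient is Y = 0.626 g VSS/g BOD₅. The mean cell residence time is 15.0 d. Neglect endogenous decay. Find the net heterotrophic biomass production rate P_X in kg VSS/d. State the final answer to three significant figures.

Since k_d ≈ 0, Y_obs = Y = 0.626 g VSS/g BOD₅.
ΔS = 601 − 26.1 = 574.9 mg/L, so the substrate removal rate is 2190 × 574.9/1000 = 1259 kg BOD₅/d.
So the net sludge growth is P_X = 0.6260 × 1259 = 788.2 kg VSS/d.

P_X ≈ 788 kg VSS/d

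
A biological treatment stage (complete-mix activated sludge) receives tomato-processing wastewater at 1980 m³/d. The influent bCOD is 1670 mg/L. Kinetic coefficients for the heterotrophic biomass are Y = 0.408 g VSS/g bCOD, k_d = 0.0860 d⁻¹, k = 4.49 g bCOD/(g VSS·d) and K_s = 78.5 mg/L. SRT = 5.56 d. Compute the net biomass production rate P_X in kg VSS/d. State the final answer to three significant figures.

Effluent substrate depends only on kinetics and SRT: S = K_s(1 + k_d θ_c) / [θ_c(Yk − k_d) − 1] = 78.5 × (1 + 0.0860 × 5.56) / [5.56 × (0.408 × 4.49 − 0.0860) − 1] = 116.0 / 8.707 = 13.33 mg/L.
Observed yield with endogenous decay: Y_obs = Y / (1 + k_d·θ_c) = 0.408 / (1 + 0.0860 × 5.56) = 0.408 / 1.478 = 0.2760 g VSS/g bCOD.
Substrate removed = Q·(S₀ − S) = 1980 m³/d × (1670 − 13.3) g/m³ = 3.28×10^6 g/d = 3280 kg/d.
So the net sludge growth is P_X = 0.2760 × 3280 = 905.4 kg VSS/d.

P_X ≈ 905 kg VSS/d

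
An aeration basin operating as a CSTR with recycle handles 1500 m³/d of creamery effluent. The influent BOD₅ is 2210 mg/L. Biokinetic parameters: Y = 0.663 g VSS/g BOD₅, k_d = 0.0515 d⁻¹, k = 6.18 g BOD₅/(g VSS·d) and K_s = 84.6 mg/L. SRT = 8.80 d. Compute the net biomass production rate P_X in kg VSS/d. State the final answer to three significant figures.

From the Monod/SRT balance for a CMAS, S = K_s·(1+k_d θ_c)/[θ_c·(Y k − k_d) − 1] = 84.6 × (1 + 0.0515 × 8.80) / [8.80 × (0.663 × 6.18 − 0.0515) − 1] = 122.9 / 34.60 = 3.553 mg/L.
Observed yield with endogenous decay: Y_obs = Y / (1 + k_d·θ_c) = 0.663 / (1 + 0.0515 × 8.80) = 0.663 / 1.453 = 0.4562 g VSS/g BOD₅.
Q·(S₀ − S) = 1500 × (2210 − 3.55) × 10⁻³ = 3310 kg/d removed.
Biomass produced: P_X = Y_obs·Q·ΔS = 0.4562 × 3310 ≈ 1510 kg VSS/d.

P_X ≈ 1510 kg VSS/d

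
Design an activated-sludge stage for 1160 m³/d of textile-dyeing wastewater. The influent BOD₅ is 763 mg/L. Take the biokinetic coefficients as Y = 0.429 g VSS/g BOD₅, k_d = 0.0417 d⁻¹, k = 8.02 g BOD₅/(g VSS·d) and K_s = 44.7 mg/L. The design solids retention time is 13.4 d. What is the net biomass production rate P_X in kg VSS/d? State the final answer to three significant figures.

Effluent substrate depends only on kinetics and SRT: S = K_s(1 + k_d θ_c) / [θ_c(Yk − k_d) − 1] = 44.7 × (1 + 0.0417 × 13.4) / [13.4 × (0.429 × 8.02 − 0.0417) − 1] = 69.68 / 44.54 = 1.564 mg/L.
The observed yield is Y_obs = Y/(1 + k_d·θ_c) = 0.429 / (1 + 0.0417 × 13.4) = 0.429 / 1.559 = 0.2752 g VSS per g BOD₅ removed.
ΔS = 763 − 1.56 = 761.4 mg/L, so the substrate removal rate is 1160 × 761.4/1000 = 883.3 kg BOD₅/d.
Net biomass production P_X = Y_obs × Q·(S₀ − S) = 0.2752 × 883.3 = 243.1 kg VSS/d.

P_X ≈ 243 kg VSS/d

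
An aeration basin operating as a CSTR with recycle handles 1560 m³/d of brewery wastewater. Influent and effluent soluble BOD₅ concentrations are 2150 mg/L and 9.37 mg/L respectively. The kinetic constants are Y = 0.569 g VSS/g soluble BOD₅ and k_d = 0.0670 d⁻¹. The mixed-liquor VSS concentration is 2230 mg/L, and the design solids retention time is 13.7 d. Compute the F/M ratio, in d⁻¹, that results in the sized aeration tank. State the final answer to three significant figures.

F/M ≈ 0.247 d⁻¹

From the SRT design equation V = Y Q (S₀−S) θ_c / [X (1 + k_d θ_c)] = 0.569 × 1560 × (2150 − 9.37) × 13.7 / [2230 × (1 + 0.0670 × 13.7)] = 2.6×10^7 / 4277 = 6087 m³.
F/M = applied load / biomass = Q·S₀/(V·X) = 1560 × 2150 / (6087 × 2230) = 0.2471 d⁻¹.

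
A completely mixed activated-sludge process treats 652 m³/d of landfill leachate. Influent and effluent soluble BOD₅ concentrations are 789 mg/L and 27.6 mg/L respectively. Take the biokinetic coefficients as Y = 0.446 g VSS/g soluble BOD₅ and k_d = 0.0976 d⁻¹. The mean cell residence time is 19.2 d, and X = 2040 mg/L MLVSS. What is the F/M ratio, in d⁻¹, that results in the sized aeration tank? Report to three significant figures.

Rearranging the biomass balance for a CMAS with decay, V = Y·Q·ΔS·θ_c / [X·(1+k_d θ_c)] = 0.446 × 652 × (789 − 27.6) × 19.2 / [2040 × (1 + 0.0976 × 19.2)] = 4.25×10^6 / 5863 = 725.1 m³.
F/M = Q·S₀ / (V·X) = 652 × 789 / (725.1 × 2040) = 0.3478 g soluble BOD₅·(g VSS·d)⁻¹.

F/M ≈ 0.348 d⁻¹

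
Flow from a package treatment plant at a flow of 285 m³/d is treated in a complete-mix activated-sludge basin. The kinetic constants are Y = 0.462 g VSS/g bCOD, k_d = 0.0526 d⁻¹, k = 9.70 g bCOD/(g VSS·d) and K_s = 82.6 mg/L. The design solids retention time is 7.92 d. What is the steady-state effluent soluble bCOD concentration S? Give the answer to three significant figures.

From the Monod/SRT balance for a CMAS, S = K_s·(1+k_d θ_c)/[θ_c·(Y k − k_d) − 1] = 82.6 × (1 + 0.0526 × 7.92) / [7.92 × (0.462 × 9.70 − 0.0526) − 1] = 117.0 / 34.08 = 3.434 mg/L.

S ≈ 3.43 mg/L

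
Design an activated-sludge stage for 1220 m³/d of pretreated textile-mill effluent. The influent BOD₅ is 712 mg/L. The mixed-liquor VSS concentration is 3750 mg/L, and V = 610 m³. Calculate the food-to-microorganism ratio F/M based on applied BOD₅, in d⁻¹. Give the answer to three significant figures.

Food-to-microorganism ratio F/M = Q S₀ / (V X) = 1220 × 712 / (610.0 × 3750) = 0.3797 d⁻¹.

F/M ≈ 0.380 d⁻¹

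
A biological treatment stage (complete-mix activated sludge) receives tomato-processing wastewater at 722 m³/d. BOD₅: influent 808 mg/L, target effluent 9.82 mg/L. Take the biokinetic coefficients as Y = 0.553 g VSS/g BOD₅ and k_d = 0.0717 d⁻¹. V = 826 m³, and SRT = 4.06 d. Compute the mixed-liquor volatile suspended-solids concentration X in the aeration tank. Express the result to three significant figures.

Solving the biomass balance for X: X = Y Q (S₀−S) θ_c / [V (1+k_d θ_c)] = 0.553 × 722 × (808 − 9.82) × 4.06 / [826 × (1 + 0.0717 × 4.06)] = 1213 mg/L.

X ≈ 1210 mg/L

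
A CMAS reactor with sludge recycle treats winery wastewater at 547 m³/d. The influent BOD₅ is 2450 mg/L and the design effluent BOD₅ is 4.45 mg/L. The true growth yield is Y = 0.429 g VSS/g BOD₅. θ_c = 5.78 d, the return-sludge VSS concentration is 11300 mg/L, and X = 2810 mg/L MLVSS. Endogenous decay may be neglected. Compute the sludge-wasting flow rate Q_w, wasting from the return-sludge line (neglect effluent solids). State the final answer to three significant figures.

V·X = Y·Q·ΔS·θ_c gives V = 0.429 × 547 × (2450 − 4.45) × 5.78 / 2810 = 1180 m³.
Q_w = (V·X)/(θ_c X_r) = 1180 × 2810 / (5.78 × 11300) = 50.79 m³/d.

Q_w ≈ 50.8 m³/d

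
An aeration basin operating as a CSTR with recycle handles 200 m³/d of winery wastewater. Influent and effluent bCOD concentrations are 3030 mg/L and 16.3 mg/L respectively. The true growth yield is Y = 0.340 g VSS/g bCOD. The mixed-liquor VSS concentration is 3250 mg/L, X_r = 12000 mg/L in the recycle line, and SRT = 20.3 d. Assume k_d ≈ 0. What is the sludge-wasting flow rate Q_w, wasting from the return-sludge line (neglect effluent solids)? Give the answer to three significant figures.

V·X = Y·Q·ΔS·θ_c gives V = 0.340 × 200 × (3030 − 16.3) × 20.3 / 3250 = 1280 m³.
Q_w = (V·X)/(θ_c X_r) = 1280 × 3250 / (20.3 × 12000) = 17.08 m³/d.

Q_w ≈ 17.1 m³/d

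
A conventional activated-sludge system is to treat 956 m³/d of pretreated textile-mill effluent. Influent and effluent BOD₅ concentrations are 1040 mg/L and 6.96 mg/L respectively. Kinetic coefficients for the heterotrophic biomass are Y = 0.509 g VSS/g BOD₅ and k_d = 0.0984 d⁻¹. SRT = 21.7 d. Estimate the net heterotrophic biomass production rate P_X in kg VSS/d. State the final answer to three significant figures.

P_X ≈ 160 kg VSS/d

Y_obs = Y / (1 + k_d θ_c) = 0.509 / (1 + 0.0984 × 21.7) = 0.509 / 3.135 = 0.1623.
ΔS = 1040 − 6.96 = 1033 mg/L, so the substrate removal rate is 956 × 1033/1000 = 987.6 kg BOD₅/d.
P_X = Y_obs · Q(S₀ − S) = 0.1623 × 987.6 = 160.3 kg VSS/d.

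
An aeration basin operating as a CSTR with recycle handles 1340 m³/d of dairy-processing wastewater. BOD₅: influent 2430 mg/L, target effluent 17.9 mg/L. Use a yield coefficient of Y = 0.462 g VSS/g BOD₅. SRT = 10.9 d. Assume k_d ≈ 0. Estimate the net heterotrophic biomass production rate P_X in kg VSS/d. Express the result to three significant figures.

P_X ≈ 1490 kg VSS/d

Since k_d ≈ 0, Y_obs = Y = 0.462 g VSS/g BOD₅.
ΔS = 2430 − 17.9 = 2412 mg/L, so the substrate removal rate is 1340 × 2412/1000 = 3232 kg BOD₅/d.
Biomass produced: P_X = Y_obs·Q·ΔS = 0.4620 × 3232 ≈ 1493 kg VSS/d.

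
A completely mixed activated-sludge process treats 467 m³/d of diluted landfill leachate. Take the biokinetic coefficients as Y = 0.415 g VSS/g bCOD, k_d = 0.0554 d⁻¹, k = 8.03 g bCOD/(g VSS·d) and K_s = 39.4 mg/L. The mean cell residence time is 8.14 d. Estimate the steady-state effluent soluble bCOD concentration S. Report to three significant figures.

S ≈ 2.23 mg/L

For a completely mixed reactor with recycle the Lawrence–McCarty relation gives S = K_s·(1 + k_d·θ_c) / [θ_c·(Y·k − k_d) − 1] = 39.4 × (1 + 0.0554 × 8.14) / [8.14 × (0.415 × 8.03 − 0.0554) − 1] = 57.17 / 25.68 = 2.227 mg/L.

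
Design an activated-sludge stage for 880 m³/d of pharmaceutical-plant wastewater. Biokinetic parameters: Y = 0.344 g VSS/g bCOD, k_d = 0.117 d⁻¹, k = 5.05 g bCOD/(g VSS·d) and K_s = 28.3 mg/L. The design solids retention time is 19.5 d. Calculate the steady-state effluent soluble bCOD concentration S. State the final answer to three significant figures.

Effluent substrate depends only on kinetics and SRT: S = K_s(1 + k_d θ_c) / [θ_c(Yk − k_d) − 1] = 28.3 × (1 + 0.117 × 19.5) / [19.5 × (0.344 × 5.05 − 0.117) − 1] = 92.87 / 30.59 = 3.035 mg/L.

S ≈ 3.04 mg/L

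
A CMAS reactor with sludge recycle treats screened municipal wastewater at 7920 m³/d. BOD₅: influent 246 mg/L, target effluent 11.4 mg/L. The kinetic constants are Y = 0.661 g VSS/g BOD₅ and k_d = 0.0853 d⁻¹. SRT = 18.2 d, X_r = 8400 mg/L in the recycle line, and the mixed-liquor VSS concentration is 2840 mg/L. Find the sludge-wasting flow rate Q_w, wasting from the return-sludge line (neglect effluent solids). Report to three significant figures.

Steady-state biomass mass balance: V·X·(1 + k_d·θ_c) = Y·Q·(S₀ − S)·θ_c, so V = 0.661 × 7920 × (246 − 11.4) × 18.2 / [2840 × (1 + 0.0853 × 18.2)] = 2.24×10^7 / 7249 = 3084 m³.
Wasting from the return line (neglecting effluent solids): Q_w = V·X / (θ_c·X_r) = 3084 × 2840 / (18.2 × 8400) = 57.28 m³/d.

Q_w ≈ 57.3 m³/d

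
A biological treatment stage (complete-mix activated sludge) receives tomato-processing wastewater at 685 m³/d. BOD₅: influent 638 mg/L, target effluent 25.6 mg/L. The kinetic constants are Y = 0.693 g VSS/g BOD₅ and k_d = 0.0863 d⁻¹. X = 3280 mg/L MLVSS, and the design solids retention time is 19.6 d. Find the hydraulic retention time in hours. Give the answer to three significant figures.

τ ≈ 22.6 h

Steady-state biomass mass balance: V·X·(1 + k_d·θ_c) = Y·Q·(S₀ − S)·θ_c, so V = 0.693 × 685 × (638 − 25.6) × 19.6 / [3280 × (1 + 0.0863 × 19.6)] = 5.7×10^6 / 8828 = 645.4 m³.
Hydraulic retention time τ = V/Q = 645.4 / 685 = 0.9422 d = 22.61 h.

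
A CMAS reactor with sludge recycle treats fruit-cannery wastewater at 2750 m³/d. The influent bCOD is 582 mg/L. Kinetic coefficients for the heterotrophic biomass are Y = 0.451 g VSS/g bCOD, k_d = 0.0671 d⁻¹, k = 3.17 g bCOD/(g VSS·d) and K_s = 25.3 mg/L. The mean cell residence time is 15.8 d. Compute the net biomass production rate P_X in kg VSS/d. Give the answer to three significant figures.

For a completely mixed reactor with recycle the Lawrence–McCarty relation gives S = K_s·(1 + k_d·θ_c) / [θ_c·(Y·k − k_d) − 1] = 25.3 × (1 + 0.0671 × 15.8) / [15.8 × (0.451 × 3.17 − 0.0671) − 1] = 52.12 / 20.53 = 2.539 mg/L.
Observed yield with endogenous decay: Y_obs = Y / (1 + k_d·θ_c) = 0.451 / (1 + 0.0671 × 15.8) = 0.451 / 2.060 = 0.2189 g VSS/g bCOD.
Mass of bCOD removed per day: Q(S₀ − S) = 2750 × 579.5 g/m³ = 1594 kg/d.
P_X = Y_obs · Q(S₀ − S) = 0.2189 × 1594 = 348.8 kg VSS/d.

P_X ≈ 349 kg VSS/d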